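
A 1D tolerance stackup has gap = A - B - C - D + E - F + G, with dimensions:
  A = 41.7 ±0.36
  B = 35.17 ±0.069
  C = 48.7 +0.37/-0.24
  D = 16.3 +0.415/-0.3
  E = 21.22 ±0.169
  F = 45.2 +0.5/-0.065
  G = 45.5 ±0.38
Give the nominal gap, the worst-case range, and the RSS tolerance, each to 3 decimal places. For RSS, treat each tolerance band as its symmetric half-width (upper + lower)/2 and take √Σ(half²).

nominal=-36.950 wc=[-39.213,-35.367] rss=0.780

Stack each dimension's contribution:
  +A: nom +41.700 → Σnom=41.700; wc +0.360/-0.360 → slack +0.360/-0.360; half-tol=0.360, Σhalf²=0.129600
  -B: nom -35.170 → Σnom=6.530; wc +0.069/-0.069 → slack +0.429/-0.429; half-tol=0.069, Σhalf²=0.134361
  -C: nom -48.700 → Σnom=-42.170; wc +0.240/-0.370 → slack +0.669/-0.799; half-tol=0.305, Σhalf²=0.227386
  -D: nom -16.300 → Σnom=-58.470; wc +0.300/-0.415 → slack +0.969/-1.214; half-tol=0.357, Σhalf²=0.355192
  +E: nom +21.220 → Σnom=-37.250; wc +0.169/-0.169 → slack +1.138/-1.383; half-tol=0.169, Σhalf²=0.383753
  -F: nom -45.200 → Σnom=-82.450; wc +0.065/-0.500 → slack +1.203/-1.883; half-tol=0.282, Σhalf²=0.463559
  +G: nom +45.500 → Σnom=-36.950; wc +0.380/-0.380 → slack +1.583/-2.263; half-tol=0.380, Σhalf²=0.607959
Nominal = -36.950. Worst-case = [-36.950 - 2.263, -36.950 + 1.583] = [-39.213, -35.367]. RSS = √0.607959 = 0.780.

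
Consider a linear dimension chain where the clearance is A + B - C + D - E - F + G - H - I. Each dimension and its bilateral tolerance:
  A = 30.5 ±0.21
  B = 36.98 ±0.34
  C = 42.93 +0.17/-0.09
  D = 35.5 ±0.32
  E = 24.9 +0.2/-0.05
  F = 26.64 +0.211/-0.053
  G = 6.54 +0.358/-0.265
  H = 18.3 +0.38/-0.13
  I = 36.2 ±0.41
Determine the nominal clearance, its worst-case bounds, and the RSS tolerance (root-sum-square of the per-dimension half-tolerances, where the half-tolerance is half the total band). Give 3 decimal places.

nominal=-39.450 wc=[-41.956,-37.489] rss=0.801

Stack each dimension's contribution:
  +A: nom +30.500 → Σnom=30.500; wc +0.210/-0.210 → slack +0.210/-0.210; half-tol=0.210, Σhalf²=0.044100
  +B: nom +36.980 → Σnom=67.480; wc +0.340/-0.340 → slack +0.550/-0.550; half-tol=0.340, Σhalf²=0.159700
  -C: nom -42.930 → Σnom=24.550; wc +0.090/-0.170 → slack +0.640/-0.720; half-tol=0.130, Σhalf²=0.176600
  +D: nom +35.500 → Σnom=60.050; wc +0.320/-0.320 → slack +0.960/-1.040; half-tol=0.320, Σhalf²=0.279000
  -E: nom -24.900 → Σnom=35.150; wc +0.050/-0.200 → slack +1.010/-1.240; half-tol=0.125, Σhalf²=0.294625
  -F: nom -26.640 → Σnom=8.510; wc +0.053/-0.211 → slack +1.063/-1.451; half-tol=0.132, Σhalf²=0.312049
  +G: nom +6.540 → Σnom=15.050; wc +0.358/-0.265 → slack +1.421/-1.716; half-tol=0.311, Σhalf²=0.409081
  -H: nom -18.300 → Σnom=-3.250; wc +0.130/-0.380 → slack +1.551/-2.096; half-tol=0.255, Σhalf²=0.474106
  -I: nom -36.200 → Σnom=-39.450; wc +0.410/-0.410 → slack +1.961/-2.506; half-tol=0.410, Σhalf²=0.642206
Nominal = -39.450. Worst-case = [-39.450 - 2.506, -39.450 + 1.961] = [-41.956, -37.489]. RSS = √0.642206 = 0.801.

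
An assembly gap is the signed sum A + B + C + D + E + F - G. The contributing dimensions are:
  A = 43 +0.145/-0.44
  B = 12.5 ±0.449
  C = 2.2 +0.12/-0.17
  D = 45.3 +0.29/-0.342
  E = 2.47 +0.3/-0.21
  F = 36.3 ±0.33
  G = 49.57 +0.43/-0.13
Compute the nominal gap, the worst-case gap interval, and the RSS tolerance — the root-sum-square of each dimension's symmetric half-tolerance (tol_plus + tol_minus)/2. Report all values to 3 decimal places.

Stack each dimension's contribution:
  +A: nom +43.000 → Σnom=43.000; wc +0.145/-0.440 → slack +0.145/-0.440; half-tol=0.292, Σhalf²=0.085556
  +B: nom +12.500 → Σnom=55.500; wc +0.449/-0.449 → slack +0.594/-0.889; half-tol=0.449, Σhalf²=0.287157
  +C: nom +2.200 → Σnom=57.700; wc +0.120/-0.170 → slack +0.714/-1.059; half-tol=0.145, Σhalf²=0.308182
  +D: nom +45.300 → Σnom=103.000; wc +0.290/-0.342 → slack +1.004/-1.401; half-tol=0.316, Σhalf²=0.408038
  +E: nom +2.470 → Σnom=105.470; wc +0.300/-0.210 → slack +1.304/-1.611; half-tol=0.255, Σhalf²=0.473063
  +F: nom +36.300 → Σnom=141.770; wc +0.330/-0.330 → slack +1.634/-1.941; half-tol=0.330, Σhalf²=0.581963
  -G: nom -49.570 → Σnom=92.200; wc +0.130/-0.430 → slack +1.764/-2.371; half-tol=0.280, Σhalf²=0.660363
Nominal = 92.200. Worst-case = [92.200 - 2.371, 92.200 + 1.764] = [89.829, 93.964]. RSS = √0.660363 = 0.813.

nominal=92.200 wc=[89.829,93.964] rss=0.813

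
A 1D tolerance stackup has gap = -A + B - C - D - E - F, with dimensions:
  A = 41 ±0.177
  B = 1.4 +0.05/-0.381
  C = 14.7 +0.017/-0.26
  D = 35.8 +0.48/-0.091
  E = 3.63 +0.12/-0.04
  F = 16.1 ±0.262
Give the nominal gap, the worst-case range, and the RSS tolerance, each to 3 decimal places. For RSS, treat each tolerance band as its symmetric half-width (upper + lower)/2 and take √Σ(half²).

Stack each dimension's contribution:
  -A: nom -41.000 → Σnom=-41.000; wc +0.177/-0.177 → slack +0.177/-0.177; half-tol=0.177, Σhalf²=0.031329
  +B: nom +1.400 → Σnom=-39.600; wc +0.050/-0.381 → slack +0.227/-0.558; half-tol=0.215, Σhalf²=0.077769
  -C: nom -14.700 → Σnom=-54.300; wc +0.260/-0.017 → slack +0.487/-0.575; half-tol=0.139, Σhalf²=0.096951
  -D: nom -35.800 → Σnom=-90.100; wc +0.091/-0.480 → slack +0.578/-1.055; half-tol=0.285, Σhalf²=0.178462
  -E: nom -3.630 → Σnom=-93.730; wc +0.040/-0.120 → slack +0.618/-1.175; half-tol=0.080, Σhalf²=0.184862
  -F: nom -16.100 → Σnom=-109.830; wc +0.262/-0.262 → slack +0.880/-1.437; half-tol=0.262, Σhalf²=0.253506
Nominal = -109.830. Worst-case = [-109.830 - 1.437, -109.830 + 0.880] = [-111.267, -108.950]. RSS = √0.253506 = 0.503.

nominal=-109.830 wc=[-111.267,-108.950] rss=0.503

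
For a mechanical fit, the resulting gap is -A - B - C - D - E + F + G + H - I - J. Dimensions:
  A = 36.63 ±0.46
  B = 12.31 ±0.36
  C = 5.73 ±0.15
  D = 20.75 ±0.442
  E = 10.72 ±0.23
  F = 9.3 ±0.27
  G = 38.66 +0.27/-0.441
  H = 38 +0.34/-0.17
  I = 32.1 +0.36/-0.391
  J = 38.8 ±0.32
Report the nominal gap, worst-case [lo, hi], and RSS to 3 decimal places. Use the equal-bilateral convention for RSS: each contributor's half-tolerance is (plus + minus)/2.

Stack each dimension's contribution:
  -A: nom -36.630 → Σnom=-36.630; wc +0.460/-0.460 → slack +0.460/-0.460; half-tol=0.460, Σhalf²=0.211600
  -B: nom -12.310 → Σnom=-48.940; wc +0.360/-0.360 → slack +0.820/-0.820; half-tol=0.360, Σhalf²=0.341200
  -C: nom -5.730 → Σnom=-54.670; wc +0.150/-0.150 → slack +0.970/-0.970; half-tol=0.150, Σhalf²=0.363700
  -D: nom -20.750 → Σnom=-75.420; wc +0.442/-0.442 → slack +1.412/-1.412; half-tol=0.442, Σhalf²=0.559064
  -E: nom -10.720 → Σnom=-86.140; wc +0.230/-0.230 → slack +1.642/-1.642; half-tol=0.230, Σhalf²=0.611964
  +F: nom +9.300 → Σnom=-76.840; wc +0.270/-0.270 → slack +1.912/-1.912; half-tol=0.270, Σhalf²=0.684864
  +G: nom +38.660 → Σnom=-38.180; wc +0.270/-0.441 → slack +2.182/-2.353; half-tol=0.356, Σhalf²=0.811244
  +H: nom +38.000 → Σnom=-0.180; wc +0.340/-0.170 → slack +2.522/-2.523; half-tol=0.255, Σhalf²=0.876269
  -I: nom -32.100 → Σnom=-32.280; wc +0.391/-0.360 → slack +2.913/-2.883; half-tol=0.376, Σhalf²=1.017269
  -J: nom -38.800 → Σnom=-71.080; wc +0.320/-0.320 → slack +3.233/-3.203; half-tol=0.320, Σhalf²=1.119669
Nominal = -71.080. Worst-case = [-71.080 - 3.203, -71.080 + 3.233] = [-74.283, -67.847]. RSS = √1.119669 = 1.058.

nominal=-71.080 wc=[-74.283,-67.847] rss=1.058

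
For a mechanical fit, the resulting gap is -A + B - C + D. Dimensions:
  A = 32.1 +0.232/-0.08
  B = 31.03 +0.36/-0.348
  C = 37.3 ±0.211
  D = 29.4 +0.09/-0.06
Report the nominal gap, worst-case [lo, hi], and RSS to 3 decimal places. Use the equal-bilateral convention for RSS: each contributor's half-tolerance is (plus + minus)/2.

Stack each dimension's contribution:
  -A: nom -32.100 → Σnom=-32.100; wc +0.080/-0.232 → slack +0.080/-0.232; half-tol=0.156, Σhalf²=0.024336
  +B: nom +31.030 → Σnom=-1.070; wc +0.360/-0.348 → slack +0.440/-0.580; half-tol=0.354, Σhalf²=0.149652
  -C: nom -37.300 → Σnom=-38.370; wc +0.211/-0.211 → slack +0.651/-0.791; half-tol=0.211, Σhalf²=0.194173
  +D: nom +29.400 → Σnom=-8.970; wc +0.090/-0.060 → slack +0.741/-0.851; half-tol=0.075, Σhalf²=0.199798
Nominal = -8.970. Worst-case = [-8.970 - 0.851, -8.970 + 0.741] = [-9.821, -8.229]. RSS = √0.199798 = 0.447.

nominal=-8.970 wc=[-9.821,-8.229] rss=0.447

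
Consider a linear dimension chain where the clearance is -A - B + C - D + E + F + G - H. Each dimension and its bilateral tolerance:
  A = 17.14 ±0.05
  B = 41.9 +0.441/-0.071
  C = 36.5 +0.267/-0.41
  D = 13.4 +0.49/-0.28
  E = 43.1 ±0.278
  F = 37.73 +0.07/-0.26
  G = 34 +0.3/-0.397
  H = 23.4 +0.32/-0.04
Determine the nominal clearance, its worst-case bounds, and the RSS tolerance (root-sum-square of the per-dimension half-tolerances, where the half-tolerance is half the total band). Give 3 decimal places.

nominal=55.490 wc=[52.844,56.846] rss=0.768

Stack each dimension's contribution:
  -A: nom -17.140 → Σnom=-17.140; wc +0.050/-0.050 → slack +0.050/-0.050; half-tol=0.050, Σhalf²=0.002500
  -B: nom -41.900 → Σnom=-59.040; wc +0.071/-0.441 → slack +0.121/-0.491; half-tol=0.256, Σhalf²=0.068036
  +C: nom +36.500 → Σnom=-22.540; wc +0.267/-0.410 → slack +0.388/-0.901; half-tol=0.339, Σhalf²=0.182618
  -D: nom -13.400 → Σnom=-35.940; wc +0.280/-0.490 → slack +0.668/-1.391; half-tol=0.385, Σhalf²=0.330843
  +E: nom +43.100 → Σnom=7.160; wc +0.278/-0.278 → slack +0.946/-1.669; half-tol=0.278, Σhalf²=0.408127
  +F: nom +37.730 → Σnom=44.890; wc +0.070/-0.260 → slack +1.016/-1.929; half-tol=0.165, Σhalf²=0.435352
  +G: nom +34.000 → Σnom=78.890; wc +0.300/-0.397 → slack +1.316/-2.326; half-tol=0.349, Σhalf²=0.556805
  -H: nom -23.400 → Σnom=55.490; wc +0.040/-0.320 → slack +1.356/-2.646; half-tol=0.180, Σhalf²=0.589205
Nominal = 55.490. Worst-case = [55.490 - 2.646, 55.490 + 1.356] = [52.844, 56.846]. RSS = √0.589205 = 0.768.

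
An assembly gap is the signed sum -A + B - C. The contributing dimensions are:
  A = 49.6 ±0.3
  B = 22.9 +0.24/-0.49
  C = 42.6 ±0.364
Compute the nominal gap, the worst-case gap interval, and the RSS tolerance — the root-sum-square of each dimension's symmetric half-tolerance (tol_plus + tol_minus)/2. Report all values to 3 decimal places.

Stack each dimension's contribution:
  -A: nom -49.600 → Σnom=-49.600; wc +0.300/-0.300 → slack +0.300/-0.300; half-tol=0.300, Σhalf²=0.090000
  +B: nom +22.900 → Σnom=-26.700; wc +0.240/-0.490 → slack +0.540/-0.790; half-tol=0.365, Σhalf²=0.223225
  -C: nom -42.600 → Σnom=-69.300; wc +0.364/-0.364 → slack +0.904/-1.154; half-tol=0.364, Σhalf²=0.355721
Nominal = -69.300. Worst-case = [-69.300 - 1.154, -69.300 + 0.904] = [-70.454, -68.396]. RSS = √0.355721 = 0.596.

nominal=-69.300 wc=[-70.454,-68.396] rss=0.596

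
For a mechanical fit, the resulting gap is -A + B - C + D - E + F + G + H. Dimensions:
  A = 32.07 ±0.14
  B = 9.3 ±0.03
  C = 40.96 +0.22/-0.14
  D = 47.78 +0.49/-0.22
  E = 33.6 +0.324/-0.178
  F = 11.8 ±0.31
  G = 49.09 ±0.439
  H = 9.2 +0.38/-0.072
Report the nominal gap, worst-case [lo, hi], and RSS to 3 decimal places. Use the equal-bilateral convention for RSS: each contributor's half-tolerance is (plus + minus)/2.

nominal=20.540 wc=[18.785,22.647] rss=0.763

Stack each dimension's contribution:
  -A: nom -32.070 → Σnom=-32.070; wc +0.140/-0.140 → slack +0.140/-0.140; half-tol=0.140, Σhalf²=0.019600
  +B: nom +9.300 → Σnom=-22.770; wc +0.030/-0.030 → slack +0.170/-0.170; half-tol=0.030, Σhalf²=0.020500
  -C: nom -40.960 → Σnom=-63.730; wc +0.140/-0.220 → slack +0.310/-0.390; half-tol=0.180, Σhalf²=0.052900
  +D: nom +47.780 → Σnom=-15.950; wc +0.490/-0.220 → slack +0.800/-0.610; half-tol=0.355, Σhalf²=0.178925
  -E: nom -33.600 → Σnom=-49.550; wc +0.178/-0.324 → slack +0.978/-0.934; half-tol=0.251, Σhalf²=0.241926
  +F: nom +11.800 → Σnom=-37.750; wc +0.310/-0.310 → slack +1.288/-1.244; half-tol=0.310, Σhalf²=0.338026
  +G: nom +49.090 → Σnom=11.340; wc +0.439/-0.439 → slack +1.727/-1.683; half-tol=0.439, Σhalf²=0.530747
  +H: nom +9.200 → Σnom=20.540; wc +0.380/-0.072 → slack +2.107/-1.755; half-tol=0.226, Σhalf²=0.581823
Nominal = 20.540. Worst-case = [20.540 - 1.755, 20.540 + 2.107] = [18.785, 22.647]. RSS = √0.581823 = 0.763.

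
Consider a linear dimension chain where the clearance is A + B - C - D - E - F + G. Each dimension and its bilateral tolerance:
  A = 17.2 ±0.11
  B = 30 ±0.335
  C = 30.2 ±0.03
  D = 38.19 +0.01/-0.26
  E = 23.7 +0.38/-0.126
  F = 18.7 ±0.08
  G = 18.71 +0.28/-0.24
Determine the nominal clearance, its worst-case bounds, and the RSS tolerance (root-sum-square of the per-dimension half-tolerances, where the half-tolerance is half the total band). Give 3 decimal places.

Stack each dimension's contribution:
  +A: nom +17.200 → Σnom=17.200; wc +0.110/-0.110 → slack +0.110/-0.110; half-tol=0.110, Σhalf²=0.012100
  +B: nom +30.000 → Σnom=47.200; wc +0.335/-0.335 → slack +0.445/-0.445; half-tol=0.335, Σhalf²=0.124325
  -C: nom -30.200 → Σnom=17.000; wc +0.030/-0.030 → slack +0.475/-0.475; half-tol=0.030, Σhalf²=0.125225
  -D: nom -38.190 → Σnom=-21.190; wc +0.260/-0.010 → slack +0.735/-0.485; half-tol=0.135, Σhalf²=0.143450
  -E: nom -23.700 → Σnom=-44.890; wc +0.126/-0.380 → slack +0.861/-0.865; half-tol=0.253, Σhalf²=0.207459
  -F: nom -18.700 → Σnom=-63.590; wc +0.080/-0.080 → slack +0.941/-0.945; half-tol=0.080, Σhalf²=0.213859
  +G: nom +18.710 → Σnom=-44.880; wc +0.280/-0.240 → slack +1.221/-1.185; half-tol=0.260, Σhalf²=0.281459
Nominal = -44.880. Worst-case = [-44.880 - 1.185, -44.880 + 1.221] = [-46.065, -43.659]. RSS = √0.281459 = 0.531.

nominal=-44.880 wc=[-46.065,-43.659] rss=0.531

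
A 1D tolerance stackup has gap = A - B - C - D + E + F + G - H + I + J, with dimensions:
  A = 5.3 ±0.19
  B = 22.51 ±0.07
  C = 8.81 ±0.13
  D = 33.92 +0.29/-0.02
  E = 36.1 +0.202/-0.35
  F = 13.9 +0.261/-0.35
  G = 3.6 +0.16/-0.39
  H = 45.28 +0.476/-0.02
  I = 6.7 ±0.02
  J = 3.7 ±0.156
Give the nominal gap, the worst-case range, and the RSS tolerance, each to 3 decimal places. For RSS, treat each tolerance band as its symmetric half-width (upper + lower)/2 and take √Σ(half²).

Stack each dimension's contribution:
  +A: nom +5.300 → Σnom=5.300; wc +0.190/-0.190 → slack +0.190/-0.190; half-tol=0.190, Σhalf²=0.036100
  -B: nom -22.510 → Σnom=-17.210; wc +0.070/-0.070 → slack +0.260/-0.260; half-tol=0.070, Σhalf²=0.041000
  -C: nom -8.810 → Σnom=-26.020; wc +0.130/-0.130 → slack +0.390/-0.390; half-tol=0.130, Σhalf²=0.057900
  -D: nom -33.920 → Σnom=-59.940; wc +0.020/-0.290 → slack +0.410/-0.680; half-tol=0.155, Σhalf²=0.081925
  +E: nom +36.100 → Σnom=-23.840; wc +0.202/-0.350 → slack +0.612/-1.030; half-tol=0.276, Σhalf²=0.158101
  +F: nom +13.900 → Σnom=-9.940; wc +0.261/-0.350 → slack +0.873/-1.380; half-tol=0.305, Σhalf²=0.251431
  +G: nom +3.600 → Σnom=-6.340; wc +0.160/-0.390 → slack +1.033/-1.770; half-tol=0.275, Σhalf²=0.327056
  -H: nom -45.280 → Σnom=-51.620; wc +0.020/-0.476 → slack +1.053/-2.246; half-tol=0.248, Σhalf²=0.388560
  +I: nom +6.700 → Σnom=-44.920; wc +0.020/-0.020 → slack +1.073/-2.266; half-tol=0.020, Σhalf²=0.388960
  +J: nom +3.700 → Σnom=-41.220; wc +0.156/-0.156 → slack +1.229/-2.422; half-tol=0.156, Σhalf²=0.413296
Nominal = -41.220. Worst-case = [-41.220 - 2.422, -41.220 + 1.229] = [-43.642, -39.991]. RSS = √0.413296 = 0.643.

nominal=-41.220 wc=[-43.642,-39.991] rss=0.643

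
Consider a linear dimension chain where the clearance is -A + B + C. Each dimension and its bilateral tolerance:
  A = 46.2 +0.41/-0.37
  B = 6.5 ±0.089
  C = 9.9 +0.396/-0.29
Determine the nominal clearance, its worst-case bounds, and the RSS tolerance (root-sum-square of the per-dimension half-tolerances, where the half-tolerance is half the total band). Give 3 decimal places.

Stack each dimension's contribution:
  -A: nom -46.200 → Σnom=-46.200; wc +0.370/-0.410 → slack +0.370/-0.410; half-tol=0.390, Σhalf²=0.152100
  +B: nom +6.500 → Σnom=-39.700; wc +0.089/-0.089 → slack +0.459/-0.499; half-tol=0.089, Σhalf²=0.160021
  +C: nom +9.900 → Σnom=-29.800; wc +0.396/-0.290 → slack +0.855/-0.789; half-tol=0.343, Σhalf²=0.277670
Nominal = -29.800. Worst-case = [-29.800 - 0.789, -29.800 + 0.855] = [-30.589, -28.945]. RSS = √0.277670 = 0.527.

nominal=-29.800 wc=[-30.589,-28.945] rss=0.527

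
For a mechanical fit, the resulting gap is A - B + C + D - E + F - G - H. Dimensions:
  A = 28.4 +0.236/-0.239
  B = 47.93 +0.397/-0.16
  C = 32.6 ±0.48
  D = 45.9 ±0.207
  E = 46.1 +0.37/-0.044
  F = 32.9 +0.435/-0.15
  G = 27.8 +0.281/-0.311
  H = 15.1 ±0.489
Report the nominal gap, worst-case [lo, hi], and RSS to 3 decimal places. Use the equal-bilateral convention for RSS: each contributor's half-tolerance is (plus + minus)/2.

Stack each dimension's contribution:
  +A: nom +28.400 → Σnom=28.400; wc +0.236/-0.239 → slack +0.236/-0.239; half-tol=0.237, Σhalf²=0.056406
  -B: nom -47.930 → Σnom=-19.530; wc +0.160/-0.397 → slack +0.396/-0.636; half-tol=0.279, Σhalf²=0.133969
  +C: nom +32.600 → Σnom=13.070; wc +0.480/-0.480 → slack +0.876/-1.116; half-tol=0.480, Σhalf²=0.364368
  +D: nom +45.900 → Σnom=58.970; wc +0.207/-0.207 → slack +1.083/-1.323; half-tol=0.207, Σhalf²=0.407218
  -E: nom -46.100 → Σnom=12.870; wc +0.044/-0.370 → slack +1.127/-1.693; half-tol=0.207, Σhalf²=0.450067
  +F: nom +32.900 → Σnom=45.770; wc +0.435/-0.150 → slack +1.562/-1.843; half-tol=0.292, Σhalf²=0.535623
  -G: nom -27.800 → Σnom=17.970; wc +0.311/-0.281 → slack +1.873/-2.124; half-tol=0.296, Σhalf²=0.623239
  -H: nom -15.100 → Σnom=2.870; wc +0.489/-0.489 → slack +2.362/-2.613; half-tol=0.489, Σhalf²=0.862360
Nominal = 2.870. Worst-case = [2.870 - 2.613, 2.870 + 2.362] = [0.257, 5.232]. RSS = √0.862360 = 0.929.

nominal=2.870 wc=[0.257,5.232] rss=0.929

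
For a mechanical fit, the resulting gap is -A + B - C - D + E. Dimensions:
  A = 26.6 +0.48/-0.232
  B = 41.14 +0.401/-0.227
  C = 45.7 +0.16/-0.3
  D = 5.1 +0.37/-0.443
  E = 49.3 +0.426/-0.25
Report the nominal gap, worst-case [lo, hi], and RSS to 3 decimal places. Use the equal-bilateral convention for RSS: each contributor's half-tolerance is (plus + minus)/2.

nominal=13.040 wc=[11.553,14.842] rss=0.747

Stack each dimension's contribution:
  -A: nom -26.600 → Σnom=-26.600; wc +0.232/-0.480 → slack +0.232/-0.480; half-tol=0.356, Σhalf²=0.126736
  +B: nom +41.140 → Σnom=14.540; wc +0.401/-0.227 → slack +0.633/-0.707; half-tol=0.314, Σhalf²=0.225332
  -C: nom -45.700 → Σnom=-31.160; wc +0.300/-0.160 → slack +0.933/-0.867; half-tol=0.230, Σhalf²=0.278232
  -D: nom -5.100 → Σnom=-36.260; wc +0.443/-0.370 → slack +1.376/-1.237; half-tol=0.406, Σhalf²=0.443474
  +E: nom +49.300 → Σnom=13.040; wc +0.426/-0.250 → slack +1.802/-1.487; half-tol=0.338, Σhalf²=0.557718
Nominal = 13.040. Worst-case = [13.040 - 1.487, 13.040 + 1.802] = [11.553, 14.842]. RSS = √0.557718 = 0.747.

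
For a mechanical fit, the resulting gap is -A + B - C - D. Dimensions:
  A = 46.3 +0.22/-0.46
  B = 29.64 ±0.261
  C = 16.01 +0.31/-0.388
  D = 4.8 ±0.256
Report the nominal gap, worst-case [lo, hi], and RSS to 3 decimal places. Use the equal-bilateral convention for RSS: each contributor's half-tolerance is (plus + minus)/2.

nominal=-37.470 wc=[-38.517,-36.105] rss=0.609

Stack each dimension's contribution:
  -A: nom -46.300 → Σnom=-46.300; wc +0.460/-0.220 → slack +0.460/-0.220; half-tol=0.340, Σhalf²=0.115600
  +B: nom +29.640 → Σnom=-16.660; wc +0.261/-0.261 → slack +0.721/-0.481; half-tol=0.261, Σhalf²=0.183721
  -C: nom -16.010 → Σnom=-32.670; wc +0.388/-0.310 → slack +1.109/-0.791; half-tol=0.349, Σhalf²=0.305522
  -D: nom -4.800 → Σnom=-37.470; wc +0.256/-0.256 → slack +1.365/-1.047; half-tol=0.256, Σhalf²=0.371058
Nominal = -37.470. Worst-case = [-37.470 - 1.047, -37.470 + 1.365] = [-38.517, -36.105]. RSS = √0.371058 = 0.609.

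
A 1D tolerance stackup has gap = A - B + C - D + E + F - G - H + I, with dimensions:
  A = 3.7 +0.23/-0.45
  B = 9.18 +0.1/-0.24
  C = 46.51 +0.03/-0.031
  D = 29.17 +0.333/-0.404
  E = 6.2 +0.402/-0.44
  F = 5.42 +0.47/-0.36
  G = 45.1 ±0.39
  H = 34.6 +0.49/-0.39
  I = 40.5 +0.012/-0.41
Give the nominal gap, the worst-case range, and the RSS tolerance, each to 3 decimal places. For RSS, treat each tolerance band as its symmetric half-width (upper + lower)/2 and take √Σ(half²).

nominal=-15.720 wc=[-18.724,-13.152] rss=1.010

Stack each dimension's contribution:
  +A: nom +3.700 → Σnom=3.700; wc +0.230/-0.450 → slack +0.230/-0.450; half-tol=0.340, Σhalf²=0.115600
  -B: nom -9.180 → Σnom=-5.480; wc +0.240/-0.100 → slack +0.470/-0.550; half-tol=0.170, Σhalf²=0.144500
  +C: nom +46.510 → Σnom=41.030; wc +0.030/-0.031 → slack +0.500/-0.581; half-tol=0.030, Σhalf²=0.145430
  -D: nom -29.170 → Σnom=11.860; wc +0.404/-0.333 → slack +0.904/-0.914; half-tol=0.369, Σhalf²=0.281223
  +E: nom +6.200 → Σnom=18.060; wc +0.402/-0.440 → slack +1.306/-1.354; half-tol=0.421, Σhalf²=0.458464
  +F: nom +5.420 → Σnom=23.480; wc +0.470/-0.360 → slack +1.776/-1.714; half-tol=0.415, Σhalf²=0.630689
  -G: nom -45.100 → Σnom=-21.620; wc +0.390/-0.390 → slack +2.166/-2.104; half-tol=0.390, Σhalf²=0.782789
  -H: nom -34.600 → Σnom=-56.220; wc +0.390/-0.490 → slack +2.556/-2.594; half-tol=0.440, Σhalf²=0.976389
  +I: nom +40.500 → Σnom=-15.720; wc +0.012/-0.410 → slack +2.568/-3.004; half-tol=0.211, Σhalf²=1.020910
Nominal = -15.720. Worst-case = [-15.720 - 3.004, -15.720 + 2.568] = [-18.724, -13.152]. RSS = √1.020910 = 1.010.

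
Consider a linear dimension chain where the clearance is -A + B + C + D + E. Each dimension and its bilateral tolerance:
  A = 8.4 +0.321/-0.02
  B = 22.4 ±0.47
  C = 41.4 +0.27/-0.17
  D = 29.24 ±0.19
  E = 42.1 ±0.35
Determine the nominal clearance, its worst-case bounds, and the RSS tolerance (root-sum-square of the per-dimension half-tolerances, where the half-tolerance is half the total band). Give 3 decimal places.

Stack each dimension's contribution:
  -A: nom -8.400 → Σnom=-8.400; wc +0.020/-0.321 → slack +0.020/-0.321; half-tol=0.171, Σhalf²=0.029070
  +B: nom +22.400 → Σnom=14.000; wc +0.470/-0.470 → slack +0.490/-0.791; half-tol=0.470, Σhalf²=0.249970
  +C: nom +41.400 → Σnom=55.400; wc +0.270/-0.170 → slack +0.760/-0.961; half-tol=0.220, Σhalf²=0.298370
  +D: nom +29.240 → Σnom=84.640; wc +0.190/-0.190 → slack +0.950/-1.151; half-tol=0.190, Σhalf²=0.334470
  +E: nom +42.100 → Σnom=126.740; wc +0.350/-0.350 → slack +1.300/-1.501; half-tol=0.350, Σhalf²=0.456970
Nominal = 126.740. Worst-case = [126.740 - 1.501, 126.740 + 1.300] = [125.239, 128.040]. RSS = √0.456970 = 0.676.

nominal=126.740 wc=[125.239,128.040] rss=0.676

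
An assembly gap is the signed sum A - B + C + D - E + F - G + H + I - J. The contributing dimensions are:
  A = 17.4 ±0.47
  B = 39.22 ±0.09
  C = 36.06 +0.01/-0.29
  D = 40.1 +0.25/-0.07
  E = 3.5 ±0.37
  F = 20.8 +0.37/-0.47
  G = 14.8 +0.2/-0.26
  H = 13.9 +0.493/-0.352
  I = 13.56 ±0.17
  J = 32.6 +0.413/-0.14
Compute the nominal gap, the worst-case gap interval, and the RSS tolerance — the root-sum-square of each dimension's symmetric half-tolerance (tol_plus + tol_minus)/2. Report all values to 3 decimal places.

nominal=51.700 wc=[48.805,54.323] rss=0.963

Stack each dimension's contribution:
  +A: nom +17.400 → Σnom=17.400; wc +0.470/-0.470 → slack +0.470/-0.470; half-tol=0.470, Σhalf²=0.220900
  -B: nom -39.220 → Σnom=-21.820; wc +0.090/-0.090 → slack +0.560/-0.560; half-tol=0.090, Σhalf²=0.229000
  +C: nom +36.060 → Σnom=14.240; wc +0.010/-0.290 → slack +0.570/-0.850; half-tol=0.150, Σhalf²=0.251500
  +D: nom +40.100 → Σnom=54.340; wc +0.250/-0.070 → slack +0.820/-0.920; half-tol=0.160, Σhalf²=0.277100
  -E: nom -3.500 → Σnom=50.840; wc +0.370/-0.370 → slack +1.190/-1.290; half-tol=0.370, Σhalf²=0.414000
  +F: nom +20.800 → Σnom=71.640; wc +0.370/-0.470 → slack +1.560/-1.760; half-tol=0.420, Σhalf²=0.590400
  -G: nom -14.800 → Σnom=56.840; wc +0.260/-0.200 → slack +1.820/-1.960; half-tol=0.230, Σhalf²=0.643300
  +H: nom +13.900 → Σnom=70.740; wc +0.493/-0.352 → slack +2.313/-2.312; half-tol=0.422, Σhalf²=0.821806
  +I: nom +13.560 → Σnom=84.300; wc +0.170/-0.170 → slack +2.483/-2.482; half-tol=0.170, Σhalf²=0.850706
  -J: nom -32.600 → Σnom=51.700; wc +0.140/-0.413 → slack +2.623/-2.895; half-tol=0.276, Σhalf²=0.927158
Nominal = 51.700. Worst-case = [51.700 - 2.895, 51.700 + 2.623] = [48.805, 54.323]. RSS = √0.927158 = 0.963.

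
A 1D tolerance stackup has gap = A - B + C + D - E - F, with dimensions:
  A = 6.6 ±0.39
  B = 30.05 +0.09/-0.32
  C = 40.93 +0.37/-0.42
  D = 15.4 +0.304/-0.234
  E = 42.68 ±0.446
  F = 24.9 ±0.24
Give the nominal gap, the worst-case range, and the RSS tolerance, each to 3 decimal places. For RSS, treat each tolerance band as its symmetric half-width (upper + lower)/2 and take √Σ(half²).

Stack each dimension's contribution:
  +A: nom +6.600 → Σnom=6.600; wc +0.390/-0.390 → slack +0.390/-0.390; half-tol=0.390, Σhalf²=0.152100
  -B: nom -30.050 → Σnom=-23.450; wc +0.320/-0.090 → slack +0.710/-0.480; half-tol=0.205, Σhalf²=0.194125
  +C: nom +40.930 → Σnom=17.480; wc +0.370/-0.420 → slack +1.080/-0.900; half-tol=0.395, Σhalf²=0.350150
  +D: nom +15.400 → Σnom=32.880; wc +0.304/-0.234 → slack +1.384/-1.134; half-tol=0.269, Σhalf²=0.422511
  -E: nom -42.680 → Σnom=-9.800; wc +0.446/-0.446 → slack +1.830/-1.580; half-tol=0.446, Σhalf²=0.621427
  -F: nom -24.900 → Σnom=-34.700; wc +0.240/-0.240 → slack +2.070/-1.820; half-tol=0.240, Σhalf²=0.679027
Nominal = -34.700. Worst-case = [-34.700 - 1.820, -34.700 + 2.070] = [-36.520, -32.630]. RSS = √0.679027 = 0.824.

nominal=-34.700 wc=[-36.520,-32.630] rss=0.824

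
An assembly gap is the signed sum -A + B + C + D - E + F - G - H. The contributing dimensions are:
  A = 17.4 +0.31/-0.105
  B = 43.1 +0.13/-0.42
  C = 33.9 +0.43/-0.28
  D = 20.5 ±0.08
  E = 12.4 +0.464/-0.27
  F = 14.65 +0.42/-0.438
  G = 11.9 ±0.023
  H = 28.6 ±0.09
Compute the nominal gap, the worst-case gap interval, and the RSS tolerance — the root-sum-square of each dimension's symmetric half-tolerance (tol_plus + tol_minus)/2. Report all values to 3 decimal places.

Stack each dimension's contribution:
  -A: nom -17.400 → Σnom=-17.400; wc +0.105/-0.310 → slack +0.105/-0.310; half-tol=0.207, Σhalf²=0.043056
  +B: nom +43.100 → Σnom=25.700; wc +0.130/-0.420 → slack +0.235/-0.730; half-tol=0.275, Σhalf²=0.118681
  +C: nom +33.900 → Σnom=59.600; wc +0.430/-0.280 → slack +0.665/-1.010; half-tol=0.355, Σhalf²=0.244706
  +D: nom +20.500 → Σnom=80.100; wc +0.080/-0.080 → slack +0.745/-1.090; half-tol=0.080, Σhalf²=0.251106
  -E: nom -12.400 → Σnom=67.700; wc +0.270/-0.464 → slack +1.015/-1.554; half-tol=0.367, Σhalf²=0.385795
  +F: nom +14.650 → Σnom=82.350; wc +0.420/-0.438 → slack +1.435/-1.992; half-tol=0.429, Σhalf²=0.569836
  -G: nom -11.900 → Σnom=70.450; wc +0.023/-0.023 → slack +1.458/-2.015; half-tol=0.023, Σhalf²=0.570365
  -H: nom -28.600 → Σnom=41.850; wc +0.090/-0.090 → slack +1.548/-2.105; half-tol=0.090, Σhalf²=0.578465
Nominal = 41.850. Worst-case = [41.850 - 2.105, 41.850 + 1.548] = [39.745, 43.398]. RSS = √0.578465 = 0.761.

nominal=41.850 wc=[39.745,43.398] rss=0.761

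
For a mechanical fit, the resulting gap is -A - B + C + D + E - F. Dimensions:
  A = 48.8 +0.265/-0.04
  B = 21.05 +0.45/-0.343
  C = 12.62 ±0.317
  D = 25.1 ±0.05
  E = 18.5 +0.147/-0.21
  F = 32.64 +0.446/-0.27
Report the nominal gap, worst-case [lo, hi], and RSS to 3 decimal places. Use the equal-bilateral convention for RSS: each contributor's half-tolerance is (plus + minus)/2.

nominal=-46.270 wc=[-48.008,-45.103] rss=0.666

Stack each dimension's contribution:
  -A: nom -48.800 → Σnom=-48.800; wc +0.040/-0.265 → slack +0.040/-0.265; half-tol=0.152, Σhalf²=0.023256
  -B: nom -21.050 → Σnom=-69.850; wc +0.343/-0.450 → slack +0.383/-0.715; half-tol=0.397, Σhalf²=0.180469
  +C: nom +12.620 → Σnom=-57.230; wc +0.317/-0.317 → slack +0.700/-1.032; half-tol=0.317, Σhalf²=0.280958
  +D: nom +25.100 → Σnom=-32.130; wc +0.050/-0.050 → slack +0.750/-1.082; half-tol=0.050, Σhalf²=0.283458
  +E: nom +18.500 → Σnom=-13.630; wc +0.147/-0.210 → slack +0.897/-1.292; half-tol=0.178, Σhalf²=0.315320
  -F: nom -32.640 → Σnom=-46.270; wc +0.270/-0.446 → slack +1.167/-1.738; half-tol=0.358, Σhalf²=0.443484
Nominal = -46.270. Worst-case = [-46.270 - 1.738, -46.270 + 1.167] = [-48.008, -45.103]. RSS = √0.443484 = 0.666.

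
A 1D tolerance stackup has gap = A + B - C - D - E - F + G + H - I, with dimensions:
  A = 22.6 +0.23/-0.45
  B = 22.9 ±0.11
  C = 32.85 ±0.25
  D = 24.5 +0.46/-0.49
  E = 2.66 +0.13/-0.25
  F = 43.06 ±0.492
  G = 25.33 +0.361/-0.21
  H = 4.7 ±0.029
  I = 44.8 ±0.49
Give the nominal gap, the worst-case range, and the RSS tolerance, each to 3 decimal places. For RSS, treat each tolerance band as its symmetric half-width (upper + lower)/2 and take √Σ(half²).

nominal=-72.340 wc=[-74.961,-69.638] rss=1.008

Stack each dimension's contribution:
  +A: nom +22.600 → Σnom=22.600; wc +0.230/-0.450 → slack +0.230/-0.450; half-tol=0.340, Σhalf²=0.115600
  +B: nom +22.900 → Σnom=45.500; wc +0.110/-0.110 → slack +0.340/-0.560; half-tol=0.110, Σhalf²=0.127700
  -C: nom -32.850 → Σnom=12.650; wc +0.250/-0.250 → slack +0.590/-0.810; half-tol=0.250, Σhalf²=0.190200
  -D: nom -24.500 → Σnom=-11.850; wc +0.490/-0.460 → slack +1.080/-1.270; half-tol=0.475, Σhalf²=0.415825
  -E: nom -2.660 → Σnom=-14.510; wc +0.250/-0.130 → slack +1.330/-1.400; half-tol=0.190, Σhalf²=0.451925
  -F: nom -43.060 → Σnom=-57.570; wc +0.492/-0.492 → slack +1.822/-1.892; half-tol=0.492, Σhalf²=0.693989
  +G: nom +25.330 → Σnom=-32.240; wc +0.361/-0.210 → slack +2.183/-2.102; half-tol=0.285, Σhalf²=0.775499
  +H: nom +4.700 → Σnom=-27.540; wc +0.029/-0.029 → slack +2.212/-2.131; half-tol=0.029, Σhalf²=0.776340
  -I: nom -44.800 → Σnom=-72.340; wc +0.490/-0.490 → slack +2.702/-2.621; half-tol=0.490, Σhalf²=1.016440
Nominal = -72.340. Worst-case = [-72.340 - 2.621, -72.340 + 2.702] = [-74.961, -69.638]. RSS = √1.016440 = 1.008.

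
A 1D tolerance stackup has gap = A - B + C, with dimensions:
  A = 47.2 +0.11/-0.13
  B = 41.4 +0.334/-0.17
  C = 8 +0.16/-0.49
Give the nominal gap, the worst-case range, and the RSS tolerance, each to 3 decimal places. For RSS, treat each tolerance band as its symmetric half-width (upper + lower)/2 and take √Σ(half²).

Stack each dimension's contribution:
  +A: nom +47.200 → Σnom=47.200; wc +0.110/-0.130 → slack +0.110/-0.130; half-tol=0.120, Σhalf²=0.014400
  -B: nom -41.400 → Σnom=5.800; wc +0.170/-0.334 → slack +0.280/-0.464; half-tol=0.252, Σhalf²=0.077904
  +C: nom +8.000 → Σnom=13.800; wc +0.160/-0.490 → slack +0.440/-0.954; half-tol=0.325, Σhalf²=0.183529
Nominal = 13.800. Worst-case = [13.800 - 0.954, 13.800 + 0.440] = [12.846, 14.240]. RSS = √0.183529 = 0.428.

nominal=13.800 wc=[12.846,14.240] rss=0.428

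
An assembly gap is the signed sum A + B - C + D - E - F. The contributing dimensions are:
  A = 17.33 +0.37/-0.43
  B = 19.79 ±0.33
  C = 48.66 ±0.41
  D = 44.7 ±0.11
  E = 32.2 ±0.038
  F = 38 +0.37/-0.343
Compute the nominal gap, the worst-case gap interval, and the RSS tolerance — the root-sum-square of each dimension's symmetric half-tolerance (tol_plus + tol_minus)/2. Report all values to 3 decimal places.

Stack each dimension's contribution:
  +A: nom +17.330 → Σnom=17.330; wc +0.370/-0.430 → slack +0.370/-0.430; half-tol=0.400, Σhalf²=0.160000
  +B: nom +19.790 → Σnom=37.120; wc +0.330/-0.330 → slack +0.700/-0.760; half-tol=0.330, Σhalf²=0.268900
  -C: nom -48.660 → Σnom=-11.540; wc +0.410/-0.410 → slack +1.110/-1.170; half-tol=0.410, Σhalf²=0.437000
  +D: nom +44.700 → Σnom=33.160; wc +0.110/-0.110 → slack +1.220/-1.280; half-tol=0.110, Σhalf²=0.449100
  -E: nom -32.200 → Σnom=0.960; wc +0.038/-0.038 → slack +1.258/-1.318; half-tol=0.038, Σhalf²=0.450544
  -F: nom -38.000 → Σnom=-37.040; wc +0.343/-0.370 → slack +1.601/-1.688; half-tol=0.357, Σhalf²=0.577636
Nominal = -37.040. Worst-case = [-37.040 - 1.688, -37.040 + 1.601] = [-38.728, -35.439]. RSS = √0.577636 = 0.760.

nominal=-37.040 wc=[-38.728,-35.439] rss=0.760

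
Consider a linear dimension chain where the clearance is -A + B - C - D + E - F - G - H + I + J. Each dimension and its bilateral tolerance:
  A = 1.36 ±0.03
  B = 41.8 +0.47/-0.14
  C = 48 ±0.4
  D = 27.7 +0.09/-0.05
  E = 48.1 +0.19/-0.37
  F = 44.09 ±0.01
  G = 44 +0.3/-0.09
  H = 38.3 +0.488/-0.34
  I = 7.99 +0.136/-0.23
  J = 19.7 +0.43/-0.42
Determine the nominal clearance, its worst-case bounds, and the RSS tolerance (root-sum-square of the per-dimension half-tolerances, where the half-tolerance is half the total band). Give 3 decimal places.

Stack each dimension's contribution:
  -A: nom -1.360 → Σnom=-1.360; wc +0.030/-0.030 → slack +0.030/-0.030; half-tol=0.030, Σhalf²=0.000900
  +B: nom +41.800 → Σnom=40.440; wc +0.470/-0.140 → slack +0.500/-0.170; half-tol=0.305, Σhalf²=0.093925
  -C: nom -48.000 → Σnom=-7.560; wc +0.400/-0.400 → slack +0.900/-0.570; half-tol=0.400, Σhalf²=0.253925
  -D: nom -27.700 → Σnom=-35.260; wc +0.050/-0.090 → slack +0.950/-0.660; half-tol=0.070, Σhalf²=0.258825
  +E: nom +48.100 → Σnom=12.840; wc +0.190/-0.370 → slack +1.140/-1.030; half-tol=0.280, Σhalf²=0.337225
  -F: nom -44.090 → Σnom=-31.250; wc +0.010/-0.010 → slack +1.150/-1.040; half-tol=0.010, Σhalf²=0.337325
  -G: nom -44.000 → Σnom=-75.250; wc +0.090/-0.300 → slack +1.240/-1.340; half-tol=0.195, Σhalf²=0.375350
  -H: nom -38.300 → Σnom=-113.550; wc +0.340/-0.488 → slack +1.580/-1.828; half-tol=0.414, Σhalf²=0.546746
  +I: nom +7.990 → Σnom=-105.560; wc +0.136/-0.230 → slack +1.716/-2.058; half-tol=0.183, Σhalf²=0.580235
  +J: nom +19.700 → Σnom=-85.860; wc +0.430/-0.420 → slack +2.146/-2.478; half-tol=0.425, Σhalf²=0.760860
Nominal = -85.860. Worst-case = [-85.860 - 2.478, -85.860 + 2.146] = [-88.338, -83.714]. RSS = √0.760860 = 0.872.

nominal=-85.860 wc=[-88.338,-83.714] rss=0.872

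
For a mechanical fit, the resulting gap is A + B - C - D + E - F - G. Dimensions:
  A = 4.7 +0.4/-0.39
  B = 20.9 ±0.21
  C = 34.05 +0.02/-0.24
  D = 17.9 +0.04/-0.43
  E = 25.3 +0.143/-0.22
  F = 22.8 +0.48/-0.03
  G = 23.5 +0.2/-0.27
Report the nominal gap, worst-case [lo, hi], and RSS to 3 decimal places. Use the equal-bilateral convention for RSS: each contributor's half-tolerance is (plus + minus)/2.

Stack each dimension's contribution:
  +A: nom +4.700 → Σnom=4.700; wc +0.400/-0.390 → slack +0.400/-0.390; half-tol=0.395, Σhalf²=0.156025
  +B: nom +20.900 → Σnom=25.600; wc +0.210/-0.210 → slack +0.610/-0.600; half-tol=0.210, Σhalf²=0.200125
  -C: nom -34.050 → Σnom=-8.450; wc +0.240/-0.020 → slack +0.850/-0.620; half-tol=0.130, Σhalf²=0.217025
  -D: nom -17.900 → Σnom=-26.350; wc +0.430/-0.040 → slack +1.280/-0.660; half-tol=0.235, Σhalf²=0.272250
  +E: nom +25.300 → Σnom=-1.050; wc +0.143/-0.220 → slack +1.423/-0.880; half-tol=0.181, Σhalf²=0.305192
  -F: nom -22.800 → Σnom=-23.850; wc +0.030/-0.480 → slack +1.453/-1.360; half-tol=0.255, Σhalf²=0.370217
  -G: nom -23.500 → Σnom=-47.350; wc +0.270/-0.200 → slack +1.723/-1.560; half-tol=0.235, Σhalf²=0.425442
Nominal = -47.350. Worst-case = [-47.350 - 1.560, -47.350 + 1.723] = [-48.910, -45.627]. RSS = √0.425442 = 0.652.

nominal=-47.350 wc=[-48.910,-45.627] rss=0.652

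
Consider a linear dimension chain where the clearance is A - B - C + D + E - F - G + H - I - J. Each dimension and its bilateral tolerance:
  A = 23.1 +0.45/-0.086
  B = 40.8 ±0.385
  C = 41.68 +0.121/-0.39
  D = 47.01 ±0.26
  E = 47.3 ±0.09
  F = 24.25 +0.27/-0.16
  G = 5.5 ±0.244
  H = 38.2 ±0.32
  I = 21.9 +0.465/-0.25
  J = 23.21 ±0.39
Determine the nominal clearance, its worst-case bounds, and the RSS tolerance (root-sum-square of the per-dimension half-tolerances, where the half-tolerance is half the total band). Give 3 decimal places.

nominal=-1.730 wc=[-4.361,1.209] rss=0.921

Stack each dimension's contribution:
  +A: nom +23.100 → Σnom=23.100; wc +0.450/-0.086 → slack +0.450/-0.086; half-tol=0.268, Σhalf²=0.071824
  -B: nom -40.800 → Σnom=-17.700; wc +0.385/-0.385 → slack +0.835/-0.471; half-tol=0.385, Σhalf²=0.220049
  -C: nom -41.680 → Σnom=-59.380; wc +0.390/-0.121 → slack +1.225/-0.592; half-tol=0.256, Σhalf²=0.285329
  +D: nom +47.010 → Σnom=-12.370; wc +0.260/-0.260 → slack +1.485/-0.852; half-tol=0.260, Σhalf²=0.352929
  +E: nom +47.300 → Σnom=34.930; wc +0.090/-0.090 → slack +1.575/-0.942; half-tol=0.090, Σhalf²=0.361029
  -F: nom -24.250 → Σnom=10.680; wc +0.160/-0.270 → slack +1.735/-1.212; half-tol=0.215, Σhalf²=0.407254
  -G: nom -5.500 → Σnom=5.180; wc +0.244/-0.244 → slack +1.979/-1.456; half-tol=0.244, Σhalf²=0.466790
  +H: nom +38.200 → Σnom=43.380; wc +0.320/-0.320 → slack +2.299/-1.776; half-tol=0.320, Σhalf²=0.569190
  -I: nom -21.900 → Σnom=21.480; wc +0.250/-0.465 → slack +2.549/-2.241; half-tol=0.358, Σhalf²=0.696997
  -J: nom -23.210 → Σnom=-1.730; wc +0.390/-0.390 → slack +2.939/-2.631; half-tol=0.390, Σhalf²=0.849097
Nominal = -1.730. Worst-case = [-1.730 - 2.631, -1.730 + 2.939] = [-4.361, 1.209]. RSS = √0.849097 = 0.921.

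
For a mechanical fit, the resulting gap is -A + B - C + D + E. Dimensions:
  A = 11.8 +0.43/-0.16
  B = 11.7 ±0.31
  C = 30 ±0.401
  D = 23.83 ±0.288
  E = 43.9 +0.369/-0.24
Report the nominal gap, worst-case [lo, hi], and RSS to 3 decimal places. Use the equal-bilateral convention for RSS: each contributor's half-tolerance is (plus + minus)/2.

nominal=37.630 wc=[35.961,39.158] rss=0.721

Stack each dimension's contribution:
  -A: nom -11.800 → Σnom=-11.800; wc +0.160/-0.430 → slack +0.160/-0.430; half-tol=0.295, Σhalf²=0.087025
  +B: nom +11.700 → Σnom=-0.100; wc +0.310/-0.310 → slack +0.470/-0.740; half-tol=0.310, Σhalf²=0.183125
  -C: nom -30.000 → Σnom=-30.100; wc +0.401/-0.401 → slack +0.871/-1.141; half-tol=0.401, Σhalf²=0.343926
  +D: nom +23.830 → Σnom=-6.270; wc +0.288/-0.288 → slack +1.159/-1.429; half-tol=0.288, Σhalf²=0.426870
  +E: nom +43.900 → Σnom=37.630; wc +0.369/-0.240 → slack +1.528/-1.669; half-tol=0.304, Σhalf²=0.519590
Nominal = 37.630. Worst-case = [37.630 - 1.669, 37.630 + 1.528] = [35.961, 39.158]. RSS = √0.519590 = 0.721.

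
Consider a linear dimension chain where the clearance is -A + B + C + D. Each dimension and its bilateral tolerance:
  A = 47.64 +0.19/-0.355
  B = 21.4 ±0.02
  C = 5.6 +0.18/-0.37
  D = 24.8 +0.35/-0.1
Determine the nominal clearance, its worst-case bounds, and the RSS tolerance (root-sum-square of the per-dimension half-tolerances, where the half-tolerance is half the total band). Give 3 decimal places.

nominal=4.160 wc=[3.480,5.065] rss=0.448

Stack each dimension's contribution:
  -A: nom -47.640 → Σnom=-47.640; wc +0.355/-0.190 → slack +0.355/-0.190; half-tol=0.272, Σhalf²=0.074256
  +B: nom +21.400 → Σnom=-26.240; wc +0.020/-0.020 → slack +0.375/-0.210; half-tol=0.020, Σhalf²=0.074656
  +C: nom +5.600 → Σnom=-20.640; wc +0.180/-0.370 → slack +0.555/-0.580; half-tol=0.275, Σhalf²=0.150281
  +D: nom +24.800 → Σnom=4.160; wc +0.350/-0.100 → slack +0.905/-0.680; half-tol=0.225, Σhalf²=0.200906
Nominal = 4.160. Worst-case = [4.160 - 0.680, 4.160 + 0.905] = [3.480, 5.065]. RSS = √0.200906 = 0.448.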